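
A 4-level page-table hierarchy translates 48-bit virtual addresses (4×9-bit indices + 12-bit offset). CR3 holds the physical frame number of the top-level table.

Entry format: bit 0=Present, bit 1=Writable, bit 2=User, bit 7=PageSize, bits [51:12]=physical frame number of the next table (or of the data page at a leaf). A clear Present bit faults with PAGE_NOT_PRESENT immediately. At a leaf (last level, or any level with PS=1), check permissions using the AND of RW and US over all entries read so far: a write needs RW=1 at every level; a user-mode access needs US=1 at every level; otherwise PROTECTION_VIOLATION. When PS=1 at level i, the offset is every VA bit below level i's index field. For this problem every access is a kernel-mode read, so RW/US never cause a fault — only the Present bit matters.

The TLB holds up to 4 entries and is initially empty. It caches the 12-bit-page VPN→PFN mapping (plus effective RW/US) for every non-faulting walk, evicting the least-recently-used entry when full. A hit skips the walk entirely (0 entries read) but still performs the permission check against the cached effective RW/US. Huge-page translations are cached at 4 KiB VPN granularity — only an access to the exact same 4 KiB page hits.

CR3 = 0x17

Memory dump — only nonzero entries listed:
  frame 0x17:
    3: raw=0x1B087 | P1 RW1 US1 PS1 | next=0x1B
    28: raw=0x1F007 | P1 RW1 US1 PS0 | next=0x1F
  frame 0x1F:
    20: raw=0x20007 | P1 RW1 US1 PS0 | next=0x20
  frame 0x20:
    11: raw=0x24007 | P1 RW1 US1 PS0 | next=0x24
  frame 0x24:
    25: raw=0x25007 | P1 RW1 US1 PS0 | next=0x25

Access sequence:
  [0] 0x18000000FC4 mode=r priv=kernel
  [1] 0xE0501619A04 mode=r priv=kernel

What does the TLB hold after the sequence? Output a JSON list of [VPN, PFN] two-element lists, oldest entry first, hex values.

Walk each access:
#0 VA=0x18000000FC4 (r,kernel):
  L0 @0x17[3] → 0x1B087  P=1,RW=1,US=1,PS=1
  ✓ 0x1BFC4 (huge @L0)  — 1 lookups
#1 VA=0xE0501619A04 (r,kernel):
  L0 @0x17[28] → 0x1F007  P=1,RW=1,US=1,PS=0
  L1 @0x1F[20] → 0x20007  P=1,RW=1,US=1,PS=0
  L2 @0x20[11] → 0x24007  P=1,RW=1,US=1,PS=0
  L3 @0x24[25] → 0x25007  P=1,RW=1,US=1,PS=0
  ✓ 0x25A04  — 4 lookups

TLB: [["0x18000000", "0x1B"], ["0xE0501619", "0x25"]]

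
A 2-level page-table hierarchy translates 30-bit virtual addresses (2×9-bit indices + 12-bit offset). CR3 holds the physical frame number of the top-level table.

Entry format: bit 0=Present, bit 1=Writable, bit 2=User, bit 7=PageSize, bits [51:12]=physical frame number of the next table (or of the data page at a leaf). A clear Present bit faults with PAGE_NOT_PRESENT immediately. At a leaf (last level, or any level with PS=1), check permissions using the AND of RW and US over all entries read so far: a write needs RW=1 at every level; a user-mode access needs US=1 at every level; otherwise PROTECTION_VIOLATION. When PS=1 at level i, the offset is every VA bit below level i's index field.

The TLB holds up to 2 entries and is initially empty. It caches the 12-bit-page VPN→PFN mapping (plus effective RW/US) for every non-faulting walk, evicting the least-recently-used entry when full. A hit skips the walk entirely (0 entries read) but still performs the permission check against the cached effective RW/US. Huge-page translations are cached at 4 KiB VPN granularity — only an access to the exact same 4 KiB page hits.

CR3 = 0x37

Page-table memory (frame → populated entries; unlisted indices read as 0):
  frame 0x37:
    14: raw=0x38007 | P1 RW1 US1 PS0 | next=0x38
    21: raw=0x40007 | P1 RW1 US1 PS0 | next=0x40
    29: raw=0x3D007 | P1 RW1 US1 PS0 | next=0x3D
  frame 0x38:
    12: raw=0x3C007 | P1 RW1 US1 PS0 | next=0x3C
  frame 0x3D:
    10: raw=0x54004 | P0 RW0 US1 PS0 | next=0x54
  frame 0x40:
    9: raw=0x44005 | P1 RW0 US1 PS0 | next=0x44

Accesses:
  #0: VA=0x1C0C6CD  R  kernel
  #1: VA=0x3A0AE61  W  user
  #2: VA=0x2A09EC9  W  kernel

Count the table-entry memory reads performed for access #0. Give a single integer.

Per-access translation:
#0 VA=0x1C0C6CD (r,kernel):
  L0: frame=0x37 idx=14 entry=0x38007 [P=1 RW=1 US=1 PS=0]
  L1: frame=0x38 idx=12 entry=0x3C007 [P=1 RW=1 US=1 PS=0]
  ✓ 0x3C6CD  — 2 lookups
#1 VA=0x3A0AE61 (w,user):
  L0: frame=0x37 idx=29 entry=0x3D007 [P=1 RW=1 US=1 PS=0]
  L1: frame=0x3D idx=10 entry=0x54004 [P=0 RW=0 US=1 PS=0]
  → PAGE_NOT_PRESENT  (2 entries read)
#2 VA=0x2A09EC9 (w,kernel):
  L0: frame=0x37 idx=21 entry=0x40007 [P=1 RW=1 US=1 PS=0]
  L1: frame=0x40 idx=9 entry=0x44005 [P=1 RW=0 US=1 PS=0]
  → PROTECTION_VIOLATION  (2 entries read)

Entries read for #0: 2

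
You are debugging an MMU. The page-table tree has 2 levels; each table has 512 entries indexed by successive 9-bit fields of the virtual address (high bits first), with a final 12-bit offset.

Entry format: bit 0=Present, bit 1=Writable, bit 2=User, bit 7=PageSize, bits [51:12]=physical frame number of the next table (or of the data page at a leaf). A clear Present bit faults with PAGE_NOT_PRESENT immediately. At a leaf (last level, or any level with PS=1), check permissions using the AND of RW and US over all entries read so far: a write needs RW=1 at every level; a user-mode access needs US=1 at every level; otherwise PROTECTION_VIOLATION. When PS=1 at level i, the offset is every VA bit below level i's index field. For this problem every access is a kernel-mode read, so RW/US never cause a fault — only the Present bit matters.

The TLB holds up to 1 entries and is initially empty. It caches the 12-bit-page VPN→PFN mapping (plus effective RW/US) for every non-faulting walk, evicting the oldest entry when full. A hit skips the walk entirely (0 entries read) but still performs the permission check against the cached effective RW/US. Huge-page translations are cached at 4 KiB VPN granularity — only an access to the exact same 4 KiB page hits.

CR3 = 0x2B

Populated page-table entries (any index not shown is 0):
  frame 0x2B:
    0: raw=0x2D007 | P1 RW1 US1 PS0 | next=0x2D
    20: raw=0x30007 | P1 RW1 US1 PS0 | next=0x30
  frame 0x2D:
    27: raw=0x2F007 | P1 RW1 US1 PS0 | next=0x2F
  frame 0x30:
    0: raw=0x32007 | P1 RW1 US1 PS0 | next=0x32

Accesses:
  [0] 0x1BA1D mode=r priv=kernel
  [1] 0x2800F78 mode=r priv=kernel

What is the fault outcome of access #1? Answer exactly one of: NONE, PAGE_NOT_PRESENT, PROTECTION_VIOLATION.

Per-access translation:
#0 VA=0x1BA1D (r,kernel):
  L0: frame=0x2B idx=0 entry=0x2D007 [P=1 RW=1 US=1 PS=0]
  L1: frame=0x2D idx=27 entry=0x2F007 [P=1 RW=1 US=1 PS=0]
  ✓ 0x2FA1D  — 2 lookups
#1 VA=0x2800F78 (r,kernel):
  L0: frame=0x2B idx=20 entry=0x30007 [P=1 RW=1 US=1 PS=0]
  L1: frame=0x30 idx=0 entry=0x32007 [P=1 RW=1 US=1 PS=0]
  ✓ 0x32F78  — 2 lookups

Access #1 fault: NONE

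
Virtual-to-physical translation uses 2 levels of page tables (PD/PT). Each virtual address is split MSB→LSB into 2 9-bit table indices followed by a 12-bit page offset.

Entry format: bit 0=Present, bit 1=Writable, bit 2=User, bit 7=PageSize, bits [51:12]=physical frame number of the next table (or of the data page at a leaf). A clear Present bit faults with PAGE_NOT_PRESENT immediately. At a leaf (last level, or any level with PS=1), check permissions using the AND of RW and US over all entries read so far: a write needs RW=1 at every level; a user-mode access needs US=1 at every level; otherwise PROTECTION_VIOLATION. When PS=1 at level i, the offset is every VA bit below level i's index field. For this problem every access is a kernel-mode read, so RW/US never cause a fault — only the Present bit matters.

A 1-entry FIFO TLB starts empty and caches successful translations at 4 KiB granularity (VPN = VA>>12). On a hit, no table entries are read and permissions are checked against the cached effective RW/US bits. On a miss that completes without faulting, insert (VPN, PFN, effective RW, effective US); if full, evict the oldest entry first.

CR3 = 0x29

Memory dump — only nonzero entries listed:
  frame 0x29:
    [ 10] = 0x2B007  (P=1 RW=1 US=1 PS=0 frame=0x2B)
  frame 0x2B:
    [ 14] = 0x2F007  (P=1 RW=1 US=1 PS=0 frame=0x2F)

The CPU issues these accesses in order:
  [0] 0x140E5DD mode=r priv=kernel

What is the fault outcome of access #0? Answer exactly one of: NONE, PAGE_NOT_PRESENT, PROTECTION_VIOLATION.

Trace:
#0 VA=0x140E5DD (r,kernel):
  L0 @0x29[10] → 0x2B007  P=1,RW=1,US=1,PS=0
  L1 @0x2B[14] → 0x2F007  P=1,RW=1,US=1,PS=0
  → PA=0x2F5DD  (2 entries read)

Access #0 fault: NONE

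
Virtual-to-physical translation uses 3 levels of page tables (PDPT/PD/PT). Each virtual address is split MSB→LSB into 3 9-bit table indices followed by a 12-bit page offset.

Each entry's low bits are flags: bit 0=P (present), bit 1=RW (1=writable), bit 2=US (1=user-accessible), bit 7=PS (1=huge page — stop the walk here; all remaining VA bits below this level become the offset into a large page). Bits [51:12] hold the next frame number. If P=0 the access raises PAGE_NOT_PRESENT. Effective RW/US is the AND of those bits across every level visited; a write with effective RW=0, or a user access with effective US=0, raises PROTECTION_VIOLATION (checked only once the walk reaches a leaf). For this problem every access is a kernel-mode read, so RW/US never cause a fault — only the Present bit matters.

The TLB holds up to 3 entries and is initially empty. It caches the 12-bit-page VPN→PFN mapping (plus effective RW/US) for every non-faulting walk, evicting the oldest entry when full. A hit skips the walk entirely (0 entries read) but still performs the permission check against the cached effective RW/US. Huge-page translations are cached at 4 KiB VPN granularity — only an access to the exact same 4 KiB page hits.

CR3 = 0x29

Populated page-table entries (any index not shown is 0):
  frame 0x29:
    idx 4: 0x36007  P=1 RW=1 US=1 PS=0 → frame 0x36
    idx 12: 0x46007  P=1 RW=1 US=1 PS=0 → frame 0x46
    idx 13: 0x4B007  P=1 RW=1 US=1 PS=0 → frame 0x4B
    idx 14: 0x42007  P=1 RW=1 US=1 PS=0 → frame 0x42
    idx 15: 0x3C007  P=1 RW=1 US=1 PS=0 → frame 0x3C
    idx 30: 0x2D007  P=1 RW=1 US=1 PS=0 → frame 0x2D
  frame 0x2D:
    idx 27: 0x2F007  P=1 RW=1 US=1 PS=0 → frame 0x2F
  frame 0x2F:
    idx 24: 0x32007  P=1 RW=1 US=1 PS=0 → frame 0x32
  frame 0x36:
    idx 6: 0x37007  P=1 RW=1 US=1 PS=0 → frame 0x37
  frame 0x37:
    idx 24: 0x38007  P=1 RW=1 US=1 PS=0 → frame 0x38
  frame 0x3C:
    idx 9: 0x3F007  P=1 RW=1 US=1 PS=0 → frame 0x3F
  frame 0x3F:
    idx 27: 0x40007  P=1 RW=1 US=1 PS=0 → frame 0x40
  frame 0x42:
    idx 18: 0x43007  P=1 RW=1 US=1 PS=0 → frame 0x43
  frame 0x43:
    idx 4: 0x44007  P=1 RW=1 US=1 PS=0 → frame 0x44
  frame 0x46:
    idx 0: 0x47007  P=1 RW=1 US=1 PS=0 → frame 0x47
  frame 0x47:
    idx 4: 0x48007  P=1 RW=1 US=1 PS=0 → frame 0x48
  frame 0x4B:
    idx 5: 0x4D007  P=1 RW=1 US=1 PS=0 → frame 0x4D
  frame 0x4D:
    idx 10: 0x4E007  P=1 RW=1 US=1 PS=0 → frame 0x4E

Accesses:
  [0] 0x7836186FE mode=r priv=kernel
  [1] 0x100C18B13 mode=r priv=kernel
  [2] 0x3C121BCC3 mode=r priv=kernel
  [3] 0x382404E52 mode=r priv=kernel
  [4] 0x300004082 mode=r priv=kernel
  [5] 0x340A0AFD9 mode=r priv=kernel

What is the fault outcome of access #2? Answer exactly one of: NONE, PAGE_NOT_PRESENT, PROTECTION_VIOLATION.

Per-access translation:
#0 VA=0x7836186FE (r,kernel):
  lvl0: tbl 0x29, slot 30 ⇒ 0x2D007 (P1/RW1/US1/PS0)
  lvl1: tbl 0x2D, slot 27 ⇒ 0x2F007 (P1/RW1/US1/PS0)
  lvl2: tbl 0x2F, slot 24 ⇒ 0x32007 (P1/RW1/US1/PS0)
  ✓ 0x326FE  — 3 lookups
#1 VA=0x100C18B13 (r,kernel):
  lvl0: tbl 0x29, slot 4 ⇒ 0x36007 (P1/RW1/US1/PS0)
  lvl1: tbl 0x36, slot 6 ⇒ 0x37007 (P1/RW1/US1/PS0)
  lvl2: tbl 0x37, slot 24 ⇒ 0x38007 (P1/RW1/US1/PS0)
  ✓ 0x38B13  — 3 lookups
#2 VA=0x3C121BCC3 (r,kernel):
  lvl0: tbl 0x29, slot 15 ⇒ 0x3C007 (P1/RW1/US1/PS0)
  lvl1: tbl 0x3C, slot 9 ⇒ 0x3F007 (P1/RW1/US1/PS0)
  lvl2: tbl 0x3F, slot 27 ⇒ 0x40007 (P1/RW1/US1/PS0)
  ✓ 0x40CC3  — 3 lookups
#3 VA=0x382404E52 (r,kernel):
  lvl0: tbl 0x29, slot 14 ⇒ 0x42007 (P1/RW1/US1/PS0)
  lvl1: tbl 0x42, slot 18 ⇒ 0x43007 (P1/RW1/US1/PS0)
  lvl2: tbl 0x43, slot 4 ⇒ 0x44007 (P1/RW1/US1/PS0)
  ✓ 0x44E52  — 3 lookups
#4 VA=0x300004082 (r,kernel):
  lvl0: tbl 0x29, slot 12 ⇒ 0x46007 (P1/RW1/US1/PS0)
  lvl1: tbl 0x46, slot 0 ⇒ 0x47007 (P1/RW1/US1/PS0)
  lvl2: tbl 0x47, slot 4 ⇒ 0x48007 (P1/RW1/US1/PS0)
  ✓ 0x48082  — 3 lookups
#5 VA=0x340A0AFD9 (r,kernel):
  lvl0: tbl 0x29, slot 13 ⇒ 0x4B007 (P1/RW1/US1/PS0)
  lvl1: tbl 0x4B, slot 5 ⇒ 0x4D007 (P1/RW1/US1/PS0)
  lvl2: tbl 0x4D, slot 10 ⇒ 0x4E007 (P1/RW1/US1/PS0)
  ✓ 0x4EFD9  — 3 lookups

Access #2 fault: NONE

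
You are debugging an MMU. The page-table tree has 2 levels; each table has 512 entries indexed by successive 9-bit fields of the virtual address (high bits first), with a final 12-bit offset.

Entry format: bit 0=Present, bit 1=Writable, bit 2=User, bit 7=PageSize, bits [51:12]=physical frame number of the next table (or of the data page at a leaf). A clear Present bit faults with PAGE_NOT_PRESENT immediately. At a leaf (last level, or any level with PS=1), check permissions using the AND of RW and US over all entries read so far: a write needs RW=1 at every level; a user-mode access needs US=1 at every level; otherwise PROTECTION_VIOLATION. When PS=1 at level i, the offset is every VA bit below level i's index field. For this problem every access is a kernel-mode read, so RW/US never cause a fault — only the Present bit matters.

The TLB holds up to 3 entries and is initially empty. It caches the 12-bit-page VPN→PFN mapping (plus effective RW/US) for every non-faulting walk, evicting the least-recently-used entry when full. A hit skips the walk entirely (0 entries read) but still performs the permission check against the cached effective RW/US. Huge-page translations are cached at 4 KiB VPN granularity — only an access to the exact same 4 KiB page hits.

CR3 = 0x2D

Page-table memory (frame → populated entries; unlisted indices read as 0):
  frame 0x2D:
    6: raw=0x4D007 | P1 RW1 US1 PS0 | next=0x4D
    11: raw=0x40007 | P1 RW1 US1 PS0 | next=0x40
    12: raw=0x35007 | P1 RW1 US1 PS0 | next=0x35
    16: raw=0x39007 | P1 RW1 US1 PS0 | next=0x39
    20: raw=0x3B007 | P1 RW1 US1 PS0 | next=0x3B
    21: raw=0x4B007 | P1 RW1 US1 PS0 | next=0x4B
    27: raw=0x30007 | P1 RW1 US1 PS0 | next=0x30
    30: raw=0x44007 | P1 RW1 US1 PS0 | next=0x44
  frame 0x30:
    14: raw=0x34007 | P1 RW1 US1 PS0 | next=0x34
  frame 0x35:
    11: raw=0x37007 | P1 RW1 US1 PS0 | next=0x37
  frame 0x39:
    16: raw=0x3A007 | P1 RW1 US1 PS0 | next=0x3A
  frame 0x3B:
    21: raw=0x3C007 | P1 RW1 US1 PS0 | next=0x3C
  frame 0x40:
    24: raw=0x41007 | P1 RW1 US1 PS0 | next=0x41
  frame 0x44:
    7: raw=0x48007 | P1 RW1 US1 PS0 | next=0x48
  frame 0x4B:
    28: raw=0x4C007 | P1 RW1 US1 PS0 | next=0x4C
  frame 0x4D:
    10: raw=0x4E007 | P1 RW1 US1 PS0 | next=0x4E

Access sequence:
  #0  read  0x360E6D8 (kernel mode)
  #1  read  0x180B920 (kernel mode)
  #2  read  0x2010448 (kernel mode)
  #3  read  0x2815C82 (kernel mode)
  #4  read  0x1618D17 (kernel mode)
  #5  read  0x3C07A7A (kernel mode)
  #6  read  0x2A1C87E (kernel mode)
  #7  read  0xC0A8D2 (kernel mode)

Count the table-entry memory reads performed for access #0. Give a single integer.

Trace:
#0 VA=0x360E6D8 (r,kernel):
  lvl0: tbl 0x2D, slot 27 ⇒ 0x30007 (P1/RW1/US1/PS0)
  lvl1: tbl 0x30, slot 14 ⇒ 0x34007 (P1/RW1/US1/PS0)
  ✓ 0x346D8  — 2 lookups
#1 VA=0x180B920 (r,kernel):
  lvl0: tbl 0x2D, slot 12 ⇒ 0x35007 (P1/RW1/US1/PS0)
  lvl1: tbl 0x35, slot 11 ⇒ 0x37007 (P1/RW1/US1/PS0)
  ✓ 0x37920  — 2 lookups
#2 VA=0x2010448 (r,kernel):
  lvl0: tbl 0x2D, slot 16 ⇒ 0x39007 (P1/RW1/US1/PS0)
  lvl1: tbl 0x39, slot 16 ⇒ 0x3A007 (P1/RW1/US1/PS0)
  ✓ 0x3A448  — 2 lookups
#3 VA=0x2815C82 (r,kernel):
  lvl0: tbl 0x2D, slot 20 ⇒ 0x3B007 (P1/RW1/US1/PS0)
  lvl1: tbl 0x3B, slot 21 ⇒ 0x3C007 (P1/RW1/US1/PS0)
  ✓ 0x3CC82  — 2 lookups
#4 VA=0x1618D17 (r,kernel):
  lvl0: tbl 0x2D, slot 11 ⇒ 0x40007 (P1/RW1/US1/PS0)
  lvl1: tbl 0x40, slot 24 ⇒ 0x41007 (P1/RW1/US1/PS0)
  ✓ 0x41D17  — 2 lookups
#5 VA=0x3C07A7A (r,kernel):
  lvl0: tbl 0x2D, slot 30 ⇒ 0x44007 (P1/RW1/US1/PS0)
  lvl1: tbl 0x44, slot 7 ⇒ 0x48007 (P1/RW1/US1/PS0)
  ✓ 0x48A7A  — 2 lookups
#6 VA=0x2A1C87E (r,kernel):
  lvl0: tbl 0x2D, slot 21 ⇒ 0x4B007 (P1/RW1/US1/PS0)
  lvl1: tbl 0x4B, slot 28 ⇒ 0x4C007 (P1/RW1/US1/PS0)
  ✓ 0x4C87E  — 2 lookups
#7 VA=0xC0A8D2 (r,kernel):
  lvl0: tbl 0x2D, slot 6 ⇒ 0x4D007 (P1/RW1/US1/PS0)
  lvl1: tbl 0x4D, slot 10 ⇒ 0x4E007 (P1/RW1/US1/PS0)
  ✓ 0x4E8D2  — 2 lookups

Entries read for #0: 2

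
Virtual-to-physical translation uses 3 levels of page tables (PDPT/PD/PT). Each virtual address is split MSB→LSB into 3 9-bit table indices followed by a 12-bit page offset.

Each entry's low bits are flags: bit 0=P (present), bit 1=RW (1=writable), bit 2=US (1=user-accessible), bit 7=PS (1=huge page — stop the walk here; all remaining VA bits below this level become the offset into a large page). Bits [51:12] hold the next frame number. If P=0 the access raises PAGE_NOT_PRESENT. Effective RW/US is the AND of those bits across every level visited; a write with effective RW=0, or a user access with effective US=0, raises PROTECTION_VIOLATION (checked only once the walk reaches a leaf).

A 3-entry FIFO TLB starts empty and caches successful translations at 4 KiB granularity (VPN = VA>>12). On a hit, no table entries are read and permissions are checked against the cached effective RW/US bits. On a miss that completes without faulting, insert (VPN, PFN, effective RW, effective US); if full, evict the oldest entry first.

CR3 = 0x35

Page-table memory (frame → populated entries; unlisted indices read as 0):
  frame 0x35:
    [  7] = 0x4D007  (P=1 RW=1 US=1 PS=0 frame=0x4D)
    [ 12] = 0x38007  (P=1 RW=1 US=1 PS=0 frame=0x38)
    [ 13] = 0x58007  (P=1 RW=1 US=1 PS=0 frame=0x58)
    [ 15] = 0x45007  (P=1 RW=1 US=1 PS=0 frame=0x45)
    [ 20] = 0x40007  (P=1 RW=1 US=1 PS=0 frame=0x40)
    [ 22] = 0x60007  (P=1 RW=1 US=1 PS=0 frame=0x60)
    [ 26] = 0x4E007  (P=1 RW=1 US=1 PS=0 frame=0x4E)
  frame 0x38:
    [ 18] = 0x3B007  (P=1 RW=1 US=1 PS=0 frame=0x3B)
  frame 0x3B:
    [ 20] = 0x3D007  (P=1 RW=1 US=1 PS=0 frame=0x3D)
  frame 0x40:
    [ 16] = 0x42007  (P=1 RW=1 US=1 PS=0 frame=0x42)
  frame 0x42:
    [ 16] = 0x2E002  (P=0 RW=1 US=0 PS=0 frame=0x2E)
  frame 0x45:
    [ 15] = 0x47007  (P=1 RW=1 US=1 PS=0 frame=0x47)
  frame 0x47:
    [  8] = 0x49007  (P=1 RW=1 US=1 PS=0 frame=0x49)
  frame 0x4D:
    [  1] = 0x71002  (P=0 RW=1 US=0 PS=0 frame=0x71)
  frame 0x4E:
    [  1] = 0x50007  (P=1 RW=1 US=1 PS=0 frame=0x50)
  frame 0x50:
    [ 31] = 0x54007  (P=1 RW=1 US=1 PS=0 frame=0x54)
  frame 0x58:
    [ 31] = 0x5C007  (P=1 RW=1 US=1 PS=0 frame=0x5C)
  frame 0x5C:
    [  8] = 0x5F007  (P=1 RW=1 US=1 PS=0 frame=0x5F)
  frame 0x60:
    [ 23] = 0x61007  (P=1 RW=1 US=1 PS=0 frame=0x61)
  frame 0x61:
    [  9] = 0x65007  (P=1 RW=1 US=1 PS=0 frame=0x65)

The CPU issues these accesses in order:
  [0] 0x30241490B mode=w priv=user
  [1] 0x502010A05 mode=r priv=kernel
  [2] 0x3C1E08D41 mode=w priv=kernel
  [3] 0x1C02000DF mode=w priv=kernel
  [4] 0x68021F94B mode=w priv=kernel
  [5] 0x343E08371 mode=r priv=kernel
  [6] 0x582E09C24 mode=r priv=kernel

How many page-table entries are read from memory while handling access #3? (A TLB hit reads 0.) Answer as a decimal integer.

Walk each access:
#0 VA=0x30241490B (w,user):
  L0 @0x35[12] → 0x38007  P=1,RW=1,US=1,PS=0
  L1 @0x38[18] → 0x3B007  P=1,RW=1,US=1,PS=0
  L2 @0x3B[20] → 0x3D007  P=1,RW=1,US=1,PS=0
  → PA=0x3D90B  (3 entries read)
#1 VA=0x502010A05 (r,kernel):
  L0 @0x35[20] → 0x40007  P=1,RW=1,US=1,PS=0
  L1 @0x40[16] → 0x42007  P=1,RW=1,US=1,PS=0
  L2 @0x42[16] → 0x2E002  P=0,RW=1,US=0,PS=0
  ✗ PAGE_NOT_PRESENT  [3 reads]
#2 VA=0x3C1E08D41 (w,kernel):
  L0 @0x35[15] → 0x45007  P=1,RW=1,US=1,PS=0
  L1 @0x45[15] → 0x47007  P=1,RW=1,US=1,PS=0
  L2 @0x47[8] → 0x49007  P=1,RW=1,US=1,PS=0
  → PA=0x49D41  (3 entries read)
#3 VA=0x1C02000DF (w,kernel):
  L0 @0x35[7] → 0x4D007  P=1,RW=1,US=1,PS=0
  L1 @0x4D[1] → 0x71002  P=0,RW=1,US=0,PS=0
  ✗ PAGE_NOT_PRESENT  [2 reads]
#4 VA=0x68021F94B (w,kernel):
  L0 @0x35[26] → 0x4E007  P=1,RW=1,US=1,PS=0
  L1 @0x4E[1] → 0x50007  P=1,RW=1,US=1,PS=0
  L2 @0x50[31] → 0x54007  P=1,RW=1,US=1,PS=0
  → PA=0x5494B  (3 entries read)
#5 VA=0x343E08371 (r,kernel):
  L0 @0x35[13] → 0x58007  P=1,RW=1,US=1,PS=0
  L1 @0x58[31] → 0x5C007  P=1,RW=1,US=1,PS=0
  L2 @0x5C[8] → 0x5F007  P=1,RW=1,US=1,PS=0
  → PA=0x5F371  (3 entries read)
#6 VA=0x582E09C24 (r,kernel):
  L0 @0x35[22] → 0x60007  P=1,RW=1,US=1,PS=0
  L1 @0x60[23] → 0x61007  P=1,RW=1,US=1,PS=0
  L2 @0x61[9] → 0x65007  P=1,RW=1,US=1,PS=0
  → PA=0x65C24  (3 entries read)

Entries read for #3: 2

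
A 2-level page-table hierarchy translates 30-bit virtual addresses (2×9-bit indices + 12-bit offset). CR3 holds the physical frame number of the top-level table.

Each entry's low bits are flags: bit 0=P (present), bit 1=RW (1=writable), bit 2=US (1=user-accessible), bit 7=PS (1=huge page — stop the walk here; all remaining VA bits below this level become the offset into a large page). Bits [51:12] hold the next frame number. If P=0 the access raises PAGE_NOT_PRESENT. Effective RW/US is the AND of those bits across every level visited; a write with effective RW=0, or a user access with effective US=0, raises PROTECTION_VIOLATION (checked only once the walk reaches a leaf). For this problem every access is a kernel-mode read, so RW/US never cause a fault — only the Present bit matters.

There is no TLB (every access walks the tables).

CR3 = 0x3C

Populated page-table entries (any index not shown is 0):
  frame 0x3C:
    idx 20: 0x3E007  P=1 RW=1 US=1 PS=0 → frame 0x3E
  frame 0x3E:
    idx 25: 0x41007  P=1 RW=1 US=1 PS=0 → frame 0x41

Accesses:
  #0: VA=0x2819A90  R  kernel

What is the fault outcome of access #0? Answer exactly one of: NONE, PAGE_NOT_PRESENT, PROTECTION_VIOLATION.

Trace:
#0 VA=0x2819A90 (r,kernel):
  lvl0: tbl 0x3C, slot 20 ⇒ 0x3E007 (P1/RW1/US1/PS0)
  lvl1: tbl 0x3E, slot 25 ⇒ 0x41007 (P1/RW1/US1/PS0)
  ✓ 0x41A90  — 2 lookups

Access #0 fault: NONE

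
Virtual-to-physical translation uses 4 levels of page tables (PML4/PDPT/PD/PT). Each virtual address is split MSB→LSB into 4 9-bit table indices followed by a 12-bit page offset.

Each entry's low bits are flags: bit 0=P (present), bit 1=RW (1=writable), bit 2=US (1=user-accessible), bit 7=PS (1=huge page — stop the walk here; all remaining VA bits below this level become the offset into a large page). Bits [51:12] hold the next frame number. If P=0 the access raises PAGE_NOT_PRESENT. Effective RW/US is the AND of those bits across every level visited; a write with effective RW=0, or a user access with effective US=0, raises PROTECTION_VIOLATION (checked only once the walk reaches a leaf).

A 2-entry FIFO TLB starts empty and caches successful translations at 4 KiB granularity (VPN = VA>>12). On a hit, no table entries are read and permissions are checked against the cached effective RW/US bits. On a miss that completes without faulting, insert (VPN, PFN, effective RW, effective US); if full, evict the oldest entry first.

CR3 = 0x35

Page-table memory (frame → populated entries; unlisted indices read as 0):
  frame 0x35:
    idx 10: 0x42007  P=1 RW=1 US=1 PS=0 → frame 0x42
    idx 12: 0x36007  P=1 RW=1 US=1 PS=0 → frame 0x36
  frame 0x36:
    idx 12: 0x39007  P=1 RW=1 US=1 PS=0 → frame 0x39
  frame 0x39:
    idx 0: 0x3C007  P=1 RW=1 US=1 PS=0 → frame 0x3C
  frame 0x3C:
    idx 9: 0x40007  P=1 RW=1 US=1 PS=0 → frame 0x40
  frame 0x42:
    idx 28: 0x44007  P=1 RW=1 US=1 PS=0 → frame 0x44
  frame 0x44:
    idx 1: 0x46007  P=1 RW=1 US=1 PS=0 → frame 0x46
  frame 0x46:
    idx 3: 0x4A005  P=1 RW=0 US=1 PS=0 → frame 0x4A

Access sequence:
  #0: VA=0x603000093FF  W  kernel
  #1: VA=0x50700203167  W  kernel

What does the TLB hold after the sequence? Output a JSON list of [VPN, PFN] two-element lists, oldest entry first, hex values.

Trace:
#0 VA=0x603000093FF (w,kernel):
  L0: frame=0x35 idx=12 entry=0x36007 [P=1 RW=1 US=1 PS=0]
  L1: frame=0x36 idx=12 entry=0x39007 [P=1 RW=1 US=1 PS=0]
  L2: frame=0x39 idx=0 entry=0x3C007 [P=1 RW=1 US=1 PS=0]
  L3: frame=0x3C idx=9 entry=0x40007 [P=1 RW=1 US=1 PS=0]
  ⇒ phys 0x403FF  [4 reads]
#1 VA=0x50700203167 (w,kernel):
  L0: frame=0x35 idx=10 entry=0x42007 [P=1 RW=1 US=1 PS=0]
  L1: frame=0x42 idx=28 entry=0x44007 [P=1 RW=1 US=1 PS=0]
  L2: frame=0x44 idx=1 entry=0x46007 [P=1 RW=1 US=1 PS=0]
  L3: frame=0x46 idx=3 entry=0x4A005 [P=1 RW=0 US=1 PS=0]
  ✗ PROTECTION_VIOLATION  [4 reads]

TLB: [["0x60300009", "0x40"]]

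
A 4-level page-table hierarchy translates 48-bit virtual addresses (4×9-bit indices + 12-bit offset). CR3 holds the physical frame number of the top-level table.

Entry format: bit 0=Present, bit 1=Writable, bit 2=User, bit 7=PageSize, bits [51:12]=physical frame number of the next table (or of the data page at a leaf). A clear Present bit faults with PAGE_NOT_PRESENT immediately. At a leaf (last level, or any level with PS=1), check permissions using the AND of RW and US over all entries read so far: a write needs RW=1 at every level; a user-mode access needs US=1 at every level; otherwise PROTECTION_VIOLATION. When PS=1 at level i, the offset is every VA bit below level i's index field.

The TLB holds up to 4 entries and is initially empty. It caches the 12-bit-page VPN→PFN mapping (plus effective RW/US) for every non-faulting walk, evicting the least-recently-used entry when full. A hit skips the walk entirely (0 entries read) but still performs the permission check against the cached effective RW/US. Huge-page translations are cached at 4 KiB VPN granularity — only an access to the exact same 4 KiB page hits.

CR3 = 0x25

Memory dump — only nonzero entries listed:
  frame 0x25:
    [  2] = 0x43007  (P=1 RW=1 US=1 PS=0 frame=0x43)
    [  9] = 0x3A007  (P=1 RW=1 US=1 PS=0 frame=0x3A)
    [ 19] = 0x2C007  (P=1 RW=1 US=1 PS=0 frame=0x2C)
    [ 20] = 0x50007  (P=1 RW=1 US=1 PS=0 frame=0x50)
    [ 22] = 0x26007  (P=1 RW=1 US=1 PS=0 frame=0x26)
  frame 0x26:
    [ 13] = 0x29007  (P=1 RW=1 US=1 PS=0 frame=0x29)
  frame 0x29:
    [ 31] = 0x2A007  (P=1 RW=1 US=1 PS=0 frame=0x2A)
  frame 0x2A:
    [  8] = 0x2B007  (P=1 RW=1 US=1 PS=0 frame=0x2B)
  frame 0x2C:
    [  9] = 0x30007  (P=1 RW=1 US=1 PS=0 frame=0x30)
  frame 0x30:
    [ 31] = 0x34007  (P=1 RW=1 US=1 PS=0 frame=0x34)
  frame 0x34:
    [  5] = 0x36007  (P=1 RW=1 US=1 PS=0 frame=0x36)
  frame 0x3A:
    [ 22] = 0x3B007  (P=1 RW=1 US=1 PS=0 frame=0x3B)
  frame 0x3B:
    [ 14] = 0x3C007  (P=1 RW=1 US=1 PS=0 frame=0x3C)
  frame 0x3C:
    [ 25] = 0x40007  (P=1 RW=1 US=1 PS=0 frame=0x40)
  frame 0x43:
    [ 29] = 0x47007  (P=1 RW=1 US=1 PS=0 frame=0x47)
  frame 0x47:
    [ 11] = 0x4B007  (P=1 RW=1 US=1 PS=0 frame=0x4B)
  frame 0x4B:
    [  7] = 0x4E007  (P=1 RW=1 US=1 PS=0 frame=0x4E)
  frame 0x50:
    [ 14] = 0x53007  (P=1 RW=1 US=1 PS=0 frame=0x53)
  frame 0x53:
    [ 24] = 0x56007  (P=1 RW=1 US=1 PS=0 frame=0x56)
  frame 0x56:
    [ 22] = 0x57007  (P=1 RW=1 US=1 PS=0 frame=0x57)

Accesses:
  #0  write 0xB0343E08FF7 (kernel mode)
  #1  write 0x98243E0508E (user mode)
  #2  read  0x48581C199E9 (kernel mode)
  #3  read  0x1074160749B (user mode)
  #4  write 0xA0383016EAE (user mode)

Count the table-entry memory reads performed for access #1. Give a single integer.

Trace:
#0 VA=0xB0343E08FF7 (w,kernel):
  lvl0: tbl 0x25, slot 22 ⇒ 0x26007 (P1/RW1/US1/PS0)
  lvl1: tbl 0x26, slot 13 ⇒ 0x29007 (P1/RW1/US1/PS0)
  lvl2: tbl 0x29, slot 31 ⇒ 0x2A007 (P1/RW1/US1/PS0)
  lvl3: tbl 0x2A, slot 8 ⇒ 0x2B007 (P1/RW1/US1/PS0)
  ✓ 0x2BFF7  — 4 lookups
#1 VA=0x98243E0508E (w,user):
  lvl0: tbl 0x25, slot 19 ⇒ 0x2C007 (P1/RW1/US1/PS0)
  lvl1: tbl 0x2C, slot 9 ⇒ 0x30007 (P1/RW1/US1/PS0)
  lvl2: tbl 0x30, slot 31 ⇒ 0x34007 (P1/RW1/US1/PS0)
  lvl3: tbl 0x34, slot 5 ⇒ 0x36007 (P1/RW1/US1/PS0)
  ✓ 0x3608E  — 4 lookups
#2 VA=0x48581C199E9 (r,kernel):
  lvl0: tbl 0x25, slot 9 ⇒ 0x3A007 (P1/RW1/US1/PS0)
  lvl1: tbl 0x3A, slot 22 ⇒ 0x3B007 (P1/RW1/US1/PS0)
  lvl2: tbl 0x3B, slot 14 ⇒ 0x3C007 (P1/RW1/US1/PS0)
  lvl3: tbl 0x3C, slot 25 ⇒ 0x40007 (P1/RW1/US1/PS0)
  ✓ 0x409E9  — 4 lookups
#3 VA=0x1074160749B (r,user):
  lvl0: tbl 0x25, slot 2 ⇒ 0x43007 (P1/RW1/US1/PS0)
  lvl1: tbl 0x43, slot 29 ⇒ 0x47007 (P1/RW1/US1/PS0)
  lvl2: tbl 0x47, slot 11 ⇒ 0x4B007 (P1/RW1/US1/PS0)
  lvl3: tbl 0x4B, slot 7 ⇒ 0x4E007 (P1/RW1/US1/PS0)
  ✓ 0x4E49B  — 4 lookups
#4 VA=0xA0383016EAE (w,user):
  lvl0: tbl 0x25, slot 20 ⇒ 0x50007 (P1/RW1/US1/PS0)
  lvl1: tbl 0x50, slot 14 ⇒ 0x53007 (P1/RW1/US1/PS0)
  lvl2: tbl 0x53, slot 24 ⇒ 0x56007 (P1/RW1/US1/PS0)
  lvl3: tbl 0x56, slot 22 ⇒ 0x57007 (P1/RW1/US1/PS0)
  ✓ 0x57EAE  — 4 lookups

Entries read for #1: 4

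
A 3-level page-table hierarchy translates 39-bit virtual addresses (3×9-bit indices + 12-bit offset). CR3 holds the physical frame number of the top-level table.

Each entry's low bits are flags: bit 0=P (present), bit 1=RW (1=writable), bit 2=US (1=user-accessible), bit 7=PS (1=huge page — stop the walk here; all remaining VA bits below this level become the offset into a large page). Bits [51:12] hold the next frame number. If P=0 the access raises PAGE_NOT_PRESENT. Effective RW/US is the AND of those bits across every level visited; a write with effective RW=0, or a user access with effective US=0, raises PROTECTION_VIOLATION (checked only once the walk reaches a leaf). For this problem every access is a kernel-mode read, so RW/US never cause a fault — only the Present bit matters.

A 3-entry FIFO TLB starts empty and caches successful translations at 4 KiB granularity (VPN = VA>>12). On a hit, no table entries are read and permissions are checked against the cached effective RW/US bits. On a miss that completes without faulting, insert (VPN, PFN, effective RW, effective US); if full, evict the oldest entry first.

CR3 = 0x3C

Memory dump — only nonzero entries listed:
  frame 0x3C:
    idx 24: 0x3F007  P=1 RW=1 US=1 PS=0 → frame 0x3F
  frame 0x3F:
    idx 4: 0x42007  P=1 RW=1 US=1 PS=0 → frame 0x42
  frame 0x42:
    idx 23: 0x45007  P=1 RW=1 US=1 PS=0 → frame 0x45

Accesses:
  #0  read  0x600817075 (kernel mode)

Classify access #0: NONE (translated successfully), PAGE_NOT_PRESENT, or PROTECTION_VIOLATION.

Walk each access:
#0 VA=0x600817075 (r,kernel):
  [0] read 0x3C idx=24: raw=0x3F007 flags P=1 W=1 U=1 S=0
  [1] read 0x3F idx=4: raw=0x42007 flags P=1 W=1 U=1 S=0
  [2] read 0x42 idx=23: raw=0x45007 flags P=1 W=1 U=1 S=0
  ✓ 0x45075  — 3 lookups

Access #0 fault: NONE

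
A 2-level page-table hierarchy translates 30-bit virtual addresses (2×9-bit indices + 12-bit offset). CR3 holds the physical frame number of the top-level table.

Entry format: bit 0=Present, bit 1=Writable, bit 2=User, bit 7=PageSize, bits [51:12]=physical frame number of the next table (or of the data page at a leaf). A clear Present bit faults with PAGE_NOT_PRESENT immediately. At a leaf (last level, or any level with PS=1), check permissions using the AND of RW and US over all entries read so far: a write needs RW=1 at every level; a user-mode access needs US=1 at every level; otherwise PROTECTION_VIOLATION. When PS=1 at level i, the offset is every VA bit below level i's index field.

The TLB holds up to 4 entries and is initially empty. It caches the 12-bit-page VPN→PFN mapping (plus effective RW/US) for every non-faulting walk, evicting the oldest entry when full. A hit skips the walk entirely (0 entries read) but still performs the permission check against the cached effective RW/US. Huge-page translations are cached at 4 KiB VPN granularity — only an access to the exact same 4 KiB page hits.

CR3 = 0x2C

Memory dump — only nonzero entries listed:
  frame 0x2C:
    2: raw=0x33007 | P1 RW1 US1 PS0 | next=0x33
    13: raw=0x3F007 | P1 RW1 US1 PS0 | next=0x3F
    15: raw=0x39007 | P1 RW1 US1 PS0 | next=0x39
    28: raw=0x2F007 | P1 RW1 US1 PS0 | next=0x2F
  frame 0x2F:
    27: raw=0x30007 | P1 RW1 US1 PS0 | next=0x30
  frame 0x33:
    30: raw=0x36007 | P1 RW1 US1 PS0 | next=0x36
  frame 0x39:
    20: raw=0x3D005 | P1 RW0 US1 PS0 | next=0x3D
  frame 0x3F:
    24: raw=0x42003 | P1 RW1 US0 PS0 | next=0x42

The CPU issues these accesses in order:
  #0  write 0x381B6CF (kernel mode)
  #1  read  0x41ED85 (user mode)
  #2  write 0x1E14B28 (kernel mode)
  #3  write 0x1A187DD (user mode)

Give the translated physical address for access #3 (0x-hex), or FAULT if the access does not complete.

Walk each access:
#0 VA=0x381B6CF (w,kernel):
  L0 @0x2C[28] → 0x2F007  P=1,RW=1,US=1,PS=0
  L1 @0x2F[27] → 0x30007  P=1,RW=1,US=1,PS=0
  → PA=0x306CF  (2 entries read)
#1 VA=0x41ED85 (r,user):
  L0 @0x2C[2] → 0x33007  P=1,RW=1,US=1,PS=0
  L1 @0x33[30] → 0x36007  P=1,RW=1,US=1,PS=0
  → PA=0x36D85  (2 entries read)
#2 VA=0x1E14B28 (w,kernel):
  L0 @0x2C[15] → 0x39007  P=1,RW=1,US=1,PS=0
  L1 @0x39[20] → 0x3D005  P=1,RW=0,US=1,PS=0
  → PROTECTION_VIOLATION  (2 entries read)
#3 VA=0x1A187DD (w,user):
  L0 @0x2C[13] → 0x3F007  P=1,RW=1,US=1,PS=0
  L1 @0x3F[24] → 0x42003  P=1,RW=1,US=0,PS=0
  → PROTECTION_VIOLATION  (2 entries read)

Access #3 PA: FAULT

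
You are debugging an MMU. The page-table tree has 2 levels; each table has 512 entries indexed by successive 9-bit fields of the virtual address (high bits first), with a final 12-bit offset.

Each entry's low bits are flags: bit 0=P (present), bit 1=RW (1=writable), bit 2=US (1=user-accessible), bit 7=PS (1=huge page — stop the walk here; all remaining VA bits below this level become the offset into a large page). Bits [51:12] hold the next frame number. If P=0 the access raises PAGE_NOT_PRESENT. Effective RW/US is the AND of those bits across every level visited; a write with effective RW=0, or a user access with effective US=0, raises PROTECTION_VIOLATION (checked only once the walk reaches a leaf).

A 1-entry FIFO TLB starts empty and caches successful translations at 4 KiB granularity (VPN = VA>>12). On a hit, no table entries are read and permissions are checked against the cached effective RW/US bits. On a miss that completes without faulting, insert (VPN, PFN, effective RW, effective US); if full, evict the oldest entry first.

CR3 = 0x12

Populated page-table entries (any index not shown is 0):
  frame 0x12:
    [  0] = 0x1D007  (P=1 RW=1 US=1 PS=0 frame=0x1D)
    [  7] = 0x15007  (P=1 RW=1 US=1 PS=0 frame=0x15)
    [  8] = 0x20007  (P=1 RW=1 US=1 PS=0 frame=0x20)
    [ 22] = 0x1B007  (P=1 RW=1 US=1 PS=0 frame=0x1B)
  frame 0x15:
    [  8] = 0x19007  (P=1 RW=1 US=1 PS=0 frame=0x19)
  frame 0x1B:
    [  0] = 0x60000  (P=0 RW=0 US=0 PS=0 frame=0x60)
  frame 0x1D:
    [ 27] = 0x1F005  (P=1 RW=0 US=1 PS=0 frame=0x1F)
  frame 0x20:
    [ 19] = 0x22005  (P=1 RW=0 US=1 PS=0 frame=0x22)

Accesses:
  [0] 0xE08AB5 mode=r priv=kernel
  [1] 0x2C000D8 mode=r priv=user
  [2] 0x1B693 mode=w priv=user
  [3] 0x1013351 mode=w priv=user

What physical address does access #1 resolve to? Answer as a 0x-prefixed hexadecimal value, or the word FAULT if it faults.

Walk each access:
#0 VA=0xE08AB5 (r,kernel):
  [0] read 0x12 idx=7: raw=0x15007 flags P=1 W=1 U=1 S=0
  [1] read 0x15 idx=8: raw=0x19007 flags P=1 W=1 U=1 S=0
  ✓ 0x19AB5  — 2 lookups
#1 VA=0x2C000D8 (r,user):
  [0] read 0x12 idx=22: raw=0x1B007 flags P=1 W=1 U=1 S=0
  [1] read 0x1B idx=0: raw=0x60000 flags P=0 W=0 U=0 S=0
  ⇒ fault: PAGE_NOT_PRESENT  — 2 lookups
#2 VA=0x1B693 (w,user):
  [0] read 0x12 idx=0: raw=0x1D007 flags P=1 W=1 U=1 S=0
  [1] read 0x1D idx=27: raw=0x1F005 flags P=1 W=0 U=1 S=0
  ⇒ fault: PROTECTION_VIOLATION  — 2 lookups
#3 VA=0x1013351 (w,user):
  [0] read 0x12 idx=8: raw=0x20007 flags P=1 W=1 U=1 S=0
  [1] read 0x20 idx=19: raw=0x22005 flags P=1 W=0 U=1 S=0
  ⇒ fault: PROTECTION_VIOLATION  — 2 lookups

Access #1 PA: FAULT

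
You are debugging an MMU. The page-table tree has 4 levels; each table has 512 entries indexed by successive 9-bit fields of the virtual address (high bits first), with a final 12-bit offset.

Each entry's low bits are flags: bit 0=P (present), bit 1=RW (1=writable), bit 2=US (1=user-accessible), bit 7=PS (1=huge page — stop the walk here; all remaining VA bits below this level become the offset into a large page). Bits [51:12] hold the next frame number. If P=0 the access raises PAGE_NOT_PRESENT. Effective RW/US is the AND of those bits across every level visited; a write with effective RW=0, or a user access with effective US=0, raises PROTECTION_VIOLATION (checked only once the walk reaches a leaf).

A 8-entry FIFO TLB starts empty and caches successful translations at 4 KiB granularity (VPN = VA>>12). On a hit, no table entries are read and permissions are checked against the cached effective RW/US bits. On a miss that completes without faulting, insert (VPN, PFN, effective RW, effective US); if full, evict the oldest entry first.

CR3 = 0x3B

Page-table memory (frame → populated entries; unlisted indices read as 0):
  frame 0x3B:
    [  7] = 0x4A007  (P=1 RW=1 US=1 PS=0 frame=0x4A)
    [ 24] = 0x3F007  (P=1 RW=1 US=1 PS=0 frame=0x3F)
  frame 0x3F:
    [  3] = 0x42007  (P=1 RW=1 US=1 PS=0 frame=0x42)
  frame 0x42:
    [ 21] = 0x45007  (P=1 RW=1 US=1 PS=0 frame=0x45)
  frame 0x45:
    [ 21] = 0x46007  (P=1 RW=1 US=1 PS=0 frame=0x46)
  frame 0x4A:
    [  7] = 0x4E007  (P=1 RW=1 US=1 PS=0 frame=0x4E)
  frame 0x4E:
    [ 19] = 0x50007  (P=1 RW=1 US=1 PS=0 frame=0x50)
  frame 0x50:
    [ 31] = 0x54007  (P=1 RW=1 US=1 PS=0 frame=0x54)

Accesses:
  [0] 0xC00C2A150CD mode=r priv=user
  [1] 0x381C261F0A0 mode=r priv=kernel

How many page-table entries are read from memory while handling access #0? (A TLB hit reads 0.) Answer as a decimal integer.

Walk each access:
#0 VA=0xC00C2A150CD (r,user):
  L0: frame=0x3B idx=24 entry=0x3F007 [P=1 RW=1 US=1 PS=0]
  L1: frame=0x3F idx=3 entry=0x42007 [P=1 RW=1 US=1 PS=0]
  L2: frame=0x42 idx=21 entry=0x45007 [P=1 RW=1 US=1 PS=0]
  L3: frame=0x45 idx=21 entry=0x46007 [P=1 RW=1 US=1 PS=0]
  → PA=0x460CD  (4 entries read)
#1 VA=0x381C261F0A0 (r,kernel):
  L0: frame=0x3B idx=7 entry=0x4A007 [P=1 RW=1 US=1 PS=0]
  L1: frame=0x4A idx=7 entry=0x4E007 [P=1 RW=1 US=1 PS=0]
  L2: frame=0x4E idx=19 entry=0x50007 [P=1 RW=1 US=1 PS=0]
  L3: frame=0x50 idx=31 entry=0x54007 [P=1 RW=1 US=1 PS=0]
  → PA=0x540A0  (4 entries read)

Entries read for #0: 4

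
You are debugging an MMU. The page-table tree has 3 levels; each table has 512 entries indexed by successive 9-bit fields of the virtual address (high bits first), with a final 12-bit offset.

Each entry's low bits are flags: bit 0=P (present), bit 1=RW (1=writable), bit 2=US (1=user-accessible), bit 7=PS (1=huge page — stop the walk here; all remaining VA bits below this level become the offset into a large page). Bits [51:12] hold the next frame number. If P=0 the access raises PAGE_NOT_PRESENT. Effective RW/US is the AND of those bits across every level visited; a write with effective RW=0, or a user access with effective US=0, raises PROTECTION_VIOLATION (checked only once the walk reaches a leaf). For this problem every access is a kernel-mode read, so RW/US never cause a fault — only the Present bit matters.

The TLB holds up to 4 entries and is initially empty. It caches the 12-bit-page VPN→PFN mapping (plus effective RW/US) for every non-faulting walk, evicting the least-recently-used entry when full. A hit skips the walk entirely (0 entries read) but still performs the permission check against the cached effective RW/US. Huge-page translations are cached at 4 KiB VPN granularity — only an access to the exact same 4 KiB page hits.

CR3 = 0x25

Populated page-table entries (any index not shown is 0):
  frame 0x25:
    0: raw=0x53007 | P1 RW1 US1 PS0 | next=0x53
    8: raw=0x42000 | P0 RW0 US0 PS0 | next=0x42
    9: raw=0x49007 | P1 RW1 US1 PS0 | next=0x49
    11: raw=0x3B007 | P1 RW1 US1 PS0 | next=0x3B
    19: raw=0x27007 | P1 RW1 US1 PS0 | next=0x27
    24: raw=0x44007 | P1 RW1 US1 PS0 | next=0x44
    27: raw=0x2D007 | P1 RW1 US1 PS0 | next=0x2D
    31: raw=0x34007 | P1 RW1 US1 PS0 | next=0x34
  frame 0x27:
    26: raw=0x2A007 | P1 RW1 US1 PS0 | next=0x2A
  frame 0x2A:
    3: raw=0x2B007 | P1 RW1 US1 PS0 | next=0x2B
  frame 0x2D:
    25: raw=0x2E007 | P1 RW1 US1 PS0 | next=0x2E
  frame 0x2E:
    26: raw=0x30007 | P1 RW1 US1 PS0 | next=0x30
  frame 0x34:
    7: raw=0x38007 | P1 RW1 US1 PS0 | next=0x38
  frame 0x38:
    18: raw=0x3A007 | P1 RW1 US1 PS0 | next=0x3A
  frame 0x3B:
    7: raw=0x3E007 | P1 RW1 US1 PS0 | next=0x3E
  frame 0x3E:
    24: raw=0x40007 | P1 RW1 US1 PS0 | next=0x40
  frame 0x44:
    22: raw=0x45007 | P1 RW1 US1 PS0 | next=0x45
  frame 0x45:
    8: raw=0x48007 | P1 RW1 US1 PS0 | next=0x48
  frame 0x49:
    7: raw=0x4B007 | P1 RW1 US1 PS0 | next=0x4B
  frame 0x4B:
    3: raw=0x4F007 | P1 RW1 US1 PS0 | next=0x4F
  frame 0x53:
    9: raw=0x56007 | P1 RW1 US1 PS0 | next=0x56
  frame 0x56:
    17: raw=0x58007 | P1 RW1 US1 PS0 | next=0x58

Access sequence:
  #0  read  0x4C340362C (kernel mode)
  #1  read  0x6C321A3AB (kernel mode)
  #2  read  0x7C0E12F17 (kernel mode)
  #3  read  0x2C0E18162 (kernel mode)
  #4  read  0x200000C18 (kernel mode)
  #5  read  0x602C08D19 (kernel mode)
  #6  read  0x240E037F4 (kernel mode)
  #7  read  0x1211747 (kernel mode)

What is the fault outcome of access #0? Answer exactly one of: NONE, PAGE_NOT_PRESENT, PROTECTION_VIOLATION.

Per-access translation:
#0 VA=0x4C340362C (r,kernel):
  L0: frame=0x25 idx=19 entry=0x27007 [P=1 RW=1 US=1 PS=0]
  L1: frame=0x27 idx=26 entry=0x2A007 [P=1 RW=1 US=1 PS=0]
  L2: frame=0x2A idx=3 entry=0x2B007 [P=1 RW=1 US=1 PS=0]
  → PA=0x2B62C  (3 entries read)
#1 VA=0x6C321A3AB (r,kernel):
  L0: frame=0x25 idx=27 entry=0x2D007 [P=1 RW=1 US=1 PS=0]
  L1: frame=0x2D idx=25 entry=0x2E007 [P=1 RW=1 US=1 PS=0]
  L2: frame=0x2E idx=26 entry=0x30007 [P=1 RW=1 US=1 PS=0]
  → PA=0x303AB  (3 entries read)
#2 VA=0x7C0E12F17 (r,kernel):
  L0: frame=0x25 idx=31 entry=0x34007 [P=1 RW=1 US=1 PS=0]
  L1: frame=0x34 idx=7 entry=0x38007 [P=1 RW=1 US=1 PS=0]
  L2: frame=0x38 idx=18 entry=0x3A007 [P=1 RW=1 US=1 PS=0]
  → PA=0x3AF17  (3 entries read)
#3 VA=0x2C0E18162 (r,kernel):
  L0: frame=0x25 idx=11 entry=0x3B007 [P=1 RW=1 US=1 PS=0]
  L1: frame=0x3B idx=7 entry=0x3E007 [P=1 RW=1 US=1 PS=0]
  L2: frame=0x3E idx=24 entry=0x40007 [P=1 RW=1 US=1 PS=0]
  → PA=0x40162  (3 entries read)
#4 VA=0x200000C18 (r,kernel):
  L0: frame=0x25 idx=8 entry=0x42000 [P=0 RW=0 US=0 PS=0]
  ⇒ fault: PAGE_NOT_PRESENT  — 1 lookups
#5 VA=0x602C08D19 (r,kernel):
  L0: frame=0x25 idx=24 entry=0x44007 [P=1 RW=1 US=1 PS=0]
  L1: frame=0x44 idx=22 entry=0x45007 [P=1 RW=1 US=1 PS=0]
  L2: frame=0x45 idx=8 entry=0x48007 [P=1 RW=1 US=1 PS=0]
  → PA=0x48D19  (3 entries read)
#6 VA=0x240E037F4 (r,kernel):
  L0: frame=0x25 idx=9 entry=0x49007 [P=1 RW=1 US=1 PS=0]
  L1: frame=0x49 idx=7 entry=0x4B007 [P=1 RW=1 US=1 PS=0]
  L2: frame=0x4B idx=3 entry=0x4F007 [P=1 RW=1 US=1 PS=0]
  → PA=0x4F7F4  (3 entries read)
#7 VA=0x1211747 (r,kernel):
  L0: frame=0x25 idx=0 entry=0x53007 [P=1 RW=1 US=1 PS=0]
  L1: frame=0x53 idx=9 entry=0x56007 [P=1 RW=1 US=1 PS=0]
  L2: frame=0x56 idx=17 entry=0x58007 [P=1 RW=1 US=1 PS=0]
  → PA=0x58747  (3 entries read)

Access #0 fault: NONE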